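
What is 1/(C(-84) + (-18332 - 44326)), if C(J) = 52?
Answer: -1/62606 ≈ -1.5973e-5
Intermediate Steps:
1/(C(-84) + (-18332 - 44326)) = 1/(52 + (-18332 - 44326)) = 1/(52 - 62658) = 1/(-62606) = -1/62606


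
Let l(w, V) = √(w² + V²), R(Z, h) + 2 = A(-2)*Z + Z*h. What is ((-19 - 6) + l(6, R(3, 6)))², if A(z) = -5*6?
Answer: 6137 - 100*√1378 ≈ 2424.9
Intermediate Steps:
A(z) = -30
R(Z, h) = -2 - 30*Z + Z*h (R(Z, h) = -2 + (-30*Z + Z*h) = -2 - 30*Z + Z*h)
l(w, V) = √(V² + w²)
((-19 - 6) + l(6, R(3, 6)))² = ((-19 - 6) + √((-2 - 30*3 + 3*6)² + 6²))² = (-25 + √((-2 - 90 + 18)² + 36))² = (-25 + √((-74)² + 36))² = (-25 + √(5476 + 36))² = (-25 + √5512)² = (-25 + 2*√1378)²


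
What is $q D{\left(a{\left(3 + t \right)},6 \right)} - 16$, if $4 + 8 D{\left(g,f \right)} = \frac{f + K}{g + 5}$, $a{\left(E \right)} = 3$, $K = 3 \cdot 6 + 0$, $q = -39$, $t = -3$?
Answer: $- \frac{89}{8} \approx -11.125$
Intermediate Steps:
$K = 18$ ($K = 18 + 0 = 18$)
$D{\left(g,f \right)} = - \frac{1}{2} + \frac{18 + f}{8 \left(5 + g\right)}$ ($D{\left(g,f \right)} = - \frac{1}{2} + \frac{\left(f + 18\right) \frac{1}{g + 5}}{8} = - \frac{1}{2} + \frac{\left(18 + f\right) \frac{1}{5 + g}}{8} = - \frac{1}{2} + \frac{\frac{1}{5 + g} \left(18 + f\right)}{8} = - \frac{1}{2} + \frac{18 + f}{8 \left(5 + g\right)}$)
$q D{\left(a{\left(3 + t \right)},6 \right)} - 16 = - 39 \frac{-2 + 6 - 12}{8 \left(5 + 3\right)} - 16 = - 39 \frac{-2 + 6 - 12}{8 \cdot 8} - 16 = - 39 \cdot \frac{1}{8} \cdot \frac{1}{8} \left(-8\right) - 16 = \left(-39\right) \left(- \frac{1}{8}\right) - 16 = \frac{39}{8} - 16 = - \frac{89}{8}$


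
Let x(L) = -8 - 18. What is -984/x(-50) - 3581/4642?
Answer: 2237311/60346 ≈ 37.075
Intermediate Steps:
x(L) = -26
-984/x(-50) - 3581/4642 = -984/(-26) - 3581/4642 = -984*(-1/26) - 3581*1/4642 = 492/13 - 3581/4642 = 2237311/60346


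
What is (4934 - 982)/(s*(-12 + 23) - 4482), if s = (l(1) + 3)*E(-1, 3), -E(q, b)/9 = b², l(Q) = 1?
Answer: -1976/4023 ≈ -0.49118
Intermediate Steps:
E(q, b) = -9*b²
s = -324 (s = (1 + 3)*(-9*3²) = 4*(-9*9) = 4*(-81) = -324)
(4934 - 982)/(s*(-12 + 23) - 4482) = (4934 - 982)/(-324*(-12 + 23) - 4482) = 3952/(-324*11 - 4482) = 3952/(-3564 - 4482) = 3952/(-8046) = 3952*(-1/8046) = -1976/4023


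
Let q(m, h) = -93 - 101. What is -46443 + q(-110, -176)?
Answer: -46637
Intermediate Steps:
q(m, h) = -194
-46443 + q(-110, -176) = -46443 - 194 = -46637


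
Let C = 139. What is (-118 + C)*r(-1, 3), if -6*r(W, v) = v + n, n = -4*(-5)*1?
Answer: -161/2 ≈ -80.500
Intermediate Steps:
n = 20 (n = 20*1 = 20)
r(W, v) = -10/3 - v/6 (r(W, v) = -(v + 20)/6 = -(20 + v)/6 = -10/3 - v/6)
(-118 + C)*r(-1, 3) = (-118 + 139)*(-10/3 - ⅙*3) = 21*(-10/3 - ½) = 21*(-23/6) = -161/2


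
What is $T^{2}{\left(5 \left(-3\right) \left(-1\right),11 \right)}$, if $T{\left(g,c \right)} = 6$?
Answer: $36$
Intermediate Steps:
$T^{2}{\left(5 \left(-3\right) \left(-1\right),11 \right)} = 6^{2} = 36$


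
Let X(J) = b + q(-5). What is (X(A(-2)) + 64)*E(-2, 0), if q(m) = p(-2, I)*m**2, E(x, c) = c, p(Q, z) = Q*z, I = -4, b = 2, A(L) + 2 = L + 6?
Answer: 0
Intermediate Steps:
A(L) = 4 + L (A(L) = -2 + (L + 6) = -2 + (6 + L) = 4 + L)
q(m) = 8*m**2 (q(m) = (-2*(-4))*m**2 = 8*m**2)
X(J) = 202 (X(J) = 2 + 8*(-5)**2 = 2 + 8*25 = 2 + 200 = 202)
(X(A(-2)) + 64)*E(-2, 0) = (202 + 64)*0 = 266*0 = 0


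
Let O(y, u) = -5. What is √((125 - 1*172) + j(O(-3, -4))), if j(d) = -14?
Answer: I*√61 ≈ 7.8102*I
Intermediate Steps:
√((125 - 1*172) + j(O(-3, -4))) = √((125 - 1*172) - 14) = √((125 - 172) - 14) = √(-47 - 14) = √(-61) = I*√61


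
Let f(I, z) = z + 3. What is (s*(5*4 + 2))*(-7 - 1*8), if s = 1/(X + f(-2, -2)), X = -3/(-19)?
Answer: -285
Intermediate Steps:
f(I, z) = 3 + z
X = 3/19 (X = -3*(-1/19) = 3/19 ≈ 0.15789)
s = 19/22 (s = 1/(3/19 + (3 - 2)) = 1/(3/19 + 1) = 1/(22/19) = 19/22 ≈ 0.86364)
(s*(5*4 + 2))*(-7 - 1*8) = (19*(5*4 + 2)/22)*(-7 - 1*8) = (19*(20 + 2)/22)*(-7 - 8) = ((19/22)*22)*(-15) = 19*(-15) = -285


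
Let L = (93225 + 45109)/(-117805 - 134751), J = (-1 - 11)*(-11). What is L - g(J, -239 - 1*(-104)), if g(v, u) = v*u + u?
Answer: 2267252323/126278 ≈ 17954.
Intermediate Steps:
J = 132 (J = -12*(-11) = 132)
L = -69167/126278 (L = 138334/(-252556) = 138334*(-1/252556) = -69167/126278 ≈ -0.54774)
g(v, u) = u + u*v (g(v, u) = u*v + u = u + u*v)
L - g(J, -239 - 1*(-104)) = -69167/126278 - (-239 - 1*(-104))*(1 + 132) = -69167/126278 - (-239 + 104)*133 = -69167/126278 - (-135)*133 = -69167/126278 - 1*(-17955) = -69167/126278 + 17955 = 2267252323/126278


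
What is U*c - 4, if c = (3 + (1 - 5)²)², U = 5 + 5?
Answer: 3606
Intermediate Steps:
U = 10
c = 361 (c = (3 + (-4)²)² = (3 + 16)² = 19² = 361)
U*c - 4 = 10*361 - 4 = 3610 - 4 = 3606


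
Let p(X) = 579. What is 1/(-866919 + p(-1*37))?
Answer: -1/866340 ≈ -1.1543e-6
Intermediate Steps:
1/(-866919 + p(-1*37)) = 1/(-866919 + 579) = 1/(-866340) = -1/866340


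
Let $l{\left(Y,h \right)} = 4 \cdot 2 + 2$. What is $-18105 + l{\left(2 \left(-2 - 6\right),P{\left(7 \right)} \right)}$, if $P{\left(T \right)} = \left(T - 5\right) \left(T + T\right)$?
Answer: $-18095$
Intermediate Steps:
$P{\left(T \right)} = 2 T \left(-5 + T\right)$ ($P{\left(T \right)} = \left(-5 + T\right) 2 T = 2 T \left(-5 + T\right)$)
$l{\left(Y,h \right)} = 10$ ($l{\left(Y,h \right)} = 8 + 2 = 10$)
$-18105 + l{\left(2 \left(-2 - 6\right),P{\left(7 \right)} \right)} = -18105 + 10 = -18095$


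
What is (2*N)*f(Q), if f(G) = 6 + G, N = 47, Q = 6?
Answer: 1128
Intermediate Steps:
(2*N)*f(Q) = (2*47)*(6 + 6) = 94*12 = 1128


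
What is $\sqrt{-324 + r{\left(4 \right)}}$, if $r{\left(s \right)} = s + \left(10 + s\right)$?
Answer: $3 i \sqrt{34} \approx 17.493 i$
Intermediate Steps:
$r{\left(s \right)} = 10 + 2 s$
$\sqrt{-324 + r{\left(4 \right)}} = \sqrt{-324 + \left(10 + 2 \cdot 4\right)} = \sqrt{-324 + \left(10 + 8\right)} = \sqrt{-324 + 18} = \sqrt{-306} = 3 i \sqrt{34}$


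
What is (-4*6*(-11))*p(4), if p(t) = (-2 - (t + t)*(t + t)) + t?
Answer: -16368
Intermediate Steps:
p(t) = -2 + t - 4*t**2 (p(t) = (-2 - 2*t*2*t) + t = (-2 - 4*t**2) + t = -2 + t - 4*t**2)
(-4*6*(-11))*p(4) = (-4*6*(-11))*(-2 + 4 - 4*4**2) = (-24*(-11))*(-2 + 4 - 4*16) = 264*(-2 + 4 - 64) = 264*(-62) = -16368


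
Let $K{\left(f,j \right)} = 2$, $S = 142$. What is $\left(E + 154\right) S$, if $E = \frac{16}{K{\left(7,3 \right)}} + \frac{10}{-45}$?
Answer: $\frac{206752}{9} \approx 22972.0$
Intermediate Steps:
$E = \frac{70}{9}$ ($E = \frac{16}{2} + \frac{10}{-45} = 16 \cdot \frac{1}{2} + 10 \left(- \frac{1}{45}\right) = 8 - \frac{2}{9} = \frac{70}{9} \approx 7.7778$)
$\left(E + 154\right) S = \left(\frac{70}{9} + 154\right) 142 = \frac{1456}{9} \cdot 142 = \frac{206752}{9}$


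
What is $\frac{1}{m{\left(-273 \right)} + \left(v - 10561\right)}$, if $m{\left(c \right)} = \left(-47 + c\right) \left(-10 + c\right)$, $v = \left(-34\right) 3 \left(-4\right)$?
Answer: $\frac{1}{80407} \approx 1.2437 \cdot 10^{-5}$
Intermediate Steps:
$v = 408$ ($v = \left(-102\right) \left(-4\right) = 408$)
$\frac{1}{m{\left(-273 \right)} + \left(v - 10561\right)} = \frac{1}{\left(470 + \left(-273\right)^{2} - -15561\right) + \left(408 - 10561\right)} = \frac{1}{\left(470 + 74529 + 15561\right) - 10153} = \frac{1}{90560 - 10153} = \frac{1}{80407}$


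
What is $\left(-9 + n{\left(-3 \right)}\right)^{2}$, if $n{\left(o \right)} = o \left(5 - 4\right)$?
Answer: $144$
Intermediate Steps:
$n{\left(o \right)} = o$ ($n{\left(o \right)} = o 1 = o$)
$\left(-9 + n{\left(-3 \right)}\right)^{2} = \left(-9 - 3\right)^{2} = \left(-12\right)^{2} = 144$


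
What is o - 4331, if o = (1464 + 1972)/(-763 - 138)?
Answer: -3905667/901 ≈ -4334.8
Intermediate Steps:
o = -3436/901 (o = 3436/(-901) = 3436*(-1/901) = -3436/901 ≈ -3.8135)
o - 4331 = -3436/901 - 4331 = -3905667/901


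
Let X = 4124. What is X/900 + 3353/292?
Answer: 1055477/65700 ≈ 16.065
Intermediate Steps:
X/900 + 3353/292 = 4124/900 + 3353/292 = 4124*(1/900) + 3353*(1/292) = 1031/225 + 3353/292 = 1055477/65700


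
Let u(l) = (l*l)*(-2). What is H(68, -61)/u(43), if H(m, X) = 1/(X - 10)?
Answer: 1/262558 ≈ 3.8087e-6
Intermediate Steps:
H(m, X) = 1/(-10 + X)
u(l) = -2*l**2 (u(l) = l**2*(-2) = -2*l**2)
H(68, -61)/u(43) = 1/((-10 - 61)*((-2*43**2))) = 1/((-71)*((-2*1849))) = -1/71/(-3698) = -1/71*(-1/3698) = 1/262558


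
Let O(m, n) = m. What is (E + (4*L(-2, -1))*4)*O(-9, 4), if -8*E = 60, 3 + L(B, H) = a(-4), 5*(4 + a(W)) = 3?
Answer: 9891/10 ≈ 989.10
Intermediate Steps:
a(W) = -17/5 (a(W) = -4 + (⅕)*3 = -4 + ⅗ = -17/5)
L(B, H) = -32/5 (L(B, H) = -3 - 17/5 = -32/5)
E = -15/2 (E = -⅛*60 = -15/2 ≈ -7.5000)
(E + (4*L(-2, -1))*4)*O(-9, 4) = (-15/2 + (4*(-32/5))*4)*(-9) = (-15/2 - 128/5*4)*(-9) = (-15/2 - 512/5)*(-9) = -1099/10*(-9) = 9891/10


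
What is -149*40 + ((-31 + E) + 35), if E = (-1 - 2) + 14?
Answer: -5945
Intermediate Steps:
E = 11 (E = -3 + 14 = 11)
-149*40 + ((-31 + E) + 35) = -149*40 + ((-31 + 11) + 35) = -5960 + (-20 + 35) = -5960 + 15 = -5945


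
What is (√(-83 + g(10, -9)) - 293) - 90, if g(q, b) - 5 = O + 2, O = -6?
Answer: -383 + I*√82 ≈ -383.0 + 9.0554*I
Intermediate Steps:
g(q, b) = 1 (g(q, b) = 5 + (-6 + 2) = 5 - 4 = 1)
(√(-83 + g(10, -9)) - 293) - 90 = (√(-83 + 1) - 293) - 90 = (√(-82) - 293) - 90 = (I*√82 - 293) - 90 = (-293 + I*√82) - 90 = -383 + I*√82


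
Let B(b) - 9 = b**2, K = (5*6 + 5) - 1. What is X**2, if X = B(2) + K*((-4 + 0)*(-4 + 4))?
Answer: 169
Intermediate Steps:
K = 34 (K = (30 + 5) - 1 = 35 - 1 = 34)
B(b) = 9 + b**2
X = 13 (X = (9 + 2**2) + 34*((-4 + 0)*(-4 + 4)) = (9 + 4) + 34*(-4*0) = 13 + 34*0 = 13 + 0 = 13)
X**2 = 13**2 = 169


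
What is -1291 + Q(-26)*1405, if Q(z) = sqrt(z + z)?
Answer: -1291 + 2810*I*sqrt(13) ≈ -1291.0 + 10132.0*I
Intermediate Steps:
Q(z) = sqrt(2)*sqrt(z) (Q(z) = sqrt(2*z) = sqrt(2)*sqrt(z))
-1291 + Q(-26)*1405 = -1291 + (sqrt(2)*sqrt(-26))*1405 = -1291 + (sqrt(2)*(I*sqrt(26)))*1405 = -1291 + (2*I*sqrt(13))*1405 = -1291 + 2810*I*sqrt(13)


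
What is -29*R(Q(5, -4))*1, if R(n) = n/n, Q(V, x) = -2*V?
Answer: -29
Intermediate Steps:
R(n) = 1
-29*R(Q(5, -4))*1 = -29*1*1 = -29*1 = -29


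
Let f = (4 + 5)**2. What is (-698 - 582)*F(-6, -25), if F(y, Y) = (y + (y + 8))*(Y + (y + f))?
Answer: 256000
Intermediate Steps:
f = 81 (f = 9**2 = 81)
F(y, Y) = (8 + 2*y)*(81 + Y + y) (F(y, Y) = (y + (y + 8))*(Y + (y + 81)) = (y + (8 + y))*(Y + (81 + y)) = (8 + 2*y)*(81 + Y + y))
(-698 - 582)*F(-6, -25) = (-698 - 582)*(648 + 2*(-6)**2 + 8*(-25) + 170*(-6) + 2*(-25)*(-6)) = -1280*(648 + 2*36 - 200 - 1020 + 300) = -1280*(648 + 72 - 200 - 1020 + 300) = -1280*(-200) = 256000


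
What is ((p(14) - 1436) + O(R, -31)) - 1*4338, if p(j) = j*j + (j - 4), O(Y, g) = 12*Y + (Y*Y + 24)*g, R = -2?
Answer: -6460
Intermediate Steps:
O(Y, g) = 12*Y + g*(24 + Y**2) (O(Y, g) = 12*Y + (Y**2 + 24)*g = 12*Y + (24 + Y**2)*g = 12*Y + g*(24 + Y**2))
p(j) = -4 + j + j**2 (p(j) = j**2 + (-4 + j) = -4 + j + j**2)
((p(14) - 1436) + O(R, -31)) - 1*4338 = (((-4 + 14 + 14**2) - 1436) + (12*(-2) + 24*(-31) - 31*(-2)**2)) - 1*4338 = (((-4 + 14 + 196) - 1436) + (-24 - 744 - 31*4)) - 4338 = ((206 - 1436) + (-24 - 744 - 124)) - 4338 = (-1230 - 892) - 4338 = -2122 - 4338 = -6460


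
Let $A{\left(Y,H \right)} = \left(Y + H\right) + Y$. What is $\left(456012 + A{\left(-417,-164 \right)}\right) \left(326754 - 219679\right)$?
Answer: $48720624050$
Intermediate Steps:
$A{\left(Y,H \right)} = H + 2 Y$ ($A{\left(Y,H \right)} = \left(H + Y\right) + Y = H + 2 Y$)
$\left(456012 + A{\left(-417,-164 \right)}\right) \left(326754 - 219679\right) = \left(456012 + \left(-164 + 2 \left(-417\right)\right)\right) \left(326754 - 219679\right) = \left(456012 - 998\right) 107075 = 455014 \cdot 107075 = 48720624050$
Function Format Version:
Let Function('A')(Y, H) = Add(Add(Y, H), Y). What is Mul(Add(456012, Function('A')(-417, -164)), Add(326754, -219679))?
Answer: 48720624050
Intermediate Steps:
Function('A')(Y, H) = Add(H, Mul(2, Y)) (Function('A')(Y, H) = Add(Add(H, Y), Y) = Add(H, Mul(2, Y)))
Mul(Add(456012, Function('A')(-417, -164)), Add(326754, -219679)) = Mul(Add(456012, Add(-164, Mul(2, -417))), Add(326754, -219679)) = Mul(Add(456012, Add(-164, -834)), 107075) = Mul(Add(456012, -998), 107075) = Mul(455014, 107075) = 48720624050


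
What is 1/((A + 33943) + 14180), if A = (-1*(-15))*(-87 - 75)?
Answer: 1/45693 ≈ 2.1885e-5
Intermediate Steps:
A = -2430 (A = 15*(-162) = -2430)
1/((A + 33943) + 14180) = 1/((-2430 + 33943) + 14180) = 1/(31513 + 14180) = 1/45693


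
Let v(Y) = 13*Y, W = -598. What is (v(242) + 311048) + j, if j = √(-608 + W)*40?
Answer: 314194 + 120*I*√134 ≈ 3.1419e+5 + 1389.1*I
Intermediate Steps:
j = 120*I*√134 (j = √(-608 - 598)*40 = √(-1206)*40 = (3*I*√134)*40 = 120*I*√134 ≈ 1389.1*I)
(v(242) + 311048) + j = (13*242 + 311048) + 120*I*√134 = (3146 + 311048) + 120*I*√134 = 314194 + 120*I*√134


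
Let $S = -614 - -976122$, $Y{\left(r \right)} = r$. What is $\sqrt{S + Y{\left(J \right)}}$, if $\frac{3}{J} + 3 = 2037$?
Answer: $\frac{5 \sqrt{17937016806}}{678} \approx 987.68$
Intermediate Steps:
$J = \frac{1}{678}$ ($J = \frac{3}{-3 + 2037} = \frac{3}{2034} = 3 \cdot \frac{1}{2034} = \frac{1}{678} \approx 0.0014749$)
$S = 975508$ ($S = -614 + 976122 = 975508$)
$\sqrt{S + Y{\left(J \right)}} = \sqrt{975508 + \frac{1}{678}} = \sqrt{\frac{661394425}{678}} = \frac{5 \sqrt{17937016806}}{678}$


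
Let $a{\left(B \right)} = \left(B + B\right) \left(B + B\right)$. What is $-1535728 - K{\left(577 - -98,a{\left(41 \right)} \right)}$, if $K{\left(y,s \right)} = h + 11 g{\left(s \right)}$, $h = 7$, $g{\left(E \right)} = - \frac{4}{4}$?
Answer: $-1535724$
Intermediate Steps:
$g{\left(E \right)} = -1$ ($g{\left(E \right)} = \left(-4\right) \frac{1}{4} = -1$)
$a{\left(B \right)} = 4 B^{2}$ ($a{\left(B \right)} = 2 B 2 B = 4 B^{2}$)
$K{\left(y,s \right)} = -4$ ($K{\left(y,s \right)} = 7 + 11 \left(-1\right) = 7 - 11 = -4$)
$-1535728 - K{\left(577 - -98,a{\left(41 \right)} \right)} = -1535728 - -4 = -1535728 + 4 = -1535724$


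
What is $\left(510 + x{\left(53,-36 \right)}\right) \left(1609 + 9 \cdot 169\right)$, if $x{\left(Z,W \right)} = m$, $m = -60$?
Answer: $1408500$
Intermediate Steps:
$x{\left(Z,W \right)} = -60$
$\left(510 + x{\left(53,-36 \right)}\right) \left(1609 + 9 \cdot 169\right) = \left(510 - 60\right) \left(1609 + 9 \cdot 169\right) = 450 \left(1609 + 1521\right) = 450 \cdot 3130 = 1408500$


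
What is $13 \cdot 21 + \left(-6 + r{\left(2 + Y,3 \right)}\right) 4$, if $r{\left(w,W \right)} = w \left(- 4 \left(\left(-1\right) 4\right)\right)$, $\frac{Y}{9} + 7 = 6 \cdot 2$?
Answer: $3257$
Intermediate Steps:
$Y = 45$ ($Y = -63 + 9 \cdot 6 \cdot 2 = -63 + 9 \cdot 12 = -63 + 108 = 45$)
$r{\left(w,W \right)} = 16 w$ ($r{\left(w,W \right)} = w \left(\left(-4\right) \left(-4\right)\right) = w 16 = 16 w$)
$13 \cdot 21 + \left(-6 + r{\left(2 + Y,3 \right)}\right) 4 = 13 \cdot 21 + \left(-6 + 16 \left(2 + 45\right)\right) 4 = 273 + \left(-6 + 16 \cdot 47\right) 4 = 273 + \left(-6 + 752\right) 4 = 273 + 746 \cdot 4 = 273 + 2984 = 3257$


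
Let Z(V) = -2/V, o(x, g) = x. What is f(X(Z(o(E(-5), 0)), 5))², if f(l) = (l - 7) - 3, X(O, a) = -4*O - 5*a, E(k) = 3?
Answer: 9409/9 ≈ 1045.4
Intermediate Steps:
X(O, a) = -5*a - 4*O
f(l) = -10 + l (f(l) = (-7 + l) - 3 = -10 + l)
f(X(Z(o(E(-5), 0)), 5))² = (-10 + (-5*5 - (-8)/3))² = (-10 + (-25 - (-8)/3))² = (-10 + (-25 - 4*(-⅔)))² = (-10 + (-25 + 8/3))² = (-10 - 67/3)² = (-97/3)² = 9409/9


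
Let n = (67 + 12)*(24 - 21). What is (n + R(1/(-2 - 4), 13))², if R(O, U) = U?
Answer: 62500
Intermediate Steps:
n = 237 (n = 79*3 = 237)
(n + R(1/(-2 - 4), 13))² = (237 + 13)² = 250² = 62500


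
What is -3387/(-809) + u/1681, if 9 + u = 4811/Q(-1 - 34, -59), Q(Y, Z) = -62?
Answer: 348656393/84315598 ≈ 4.1351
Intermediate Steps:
u = -5369/62 (u = -9 + 4811/(-62) = -9 + 4811*(-1/62) = -9 - 4811/62 = -5369/62 ≈ -86.597)
-3387/(-809) + u/1681 = -3387/(-809) - 5369/62/1681 = -3387*(-1/809) - 5369/62*1/1681 = 3387/809 - 5369/104222 = 348656393/84315598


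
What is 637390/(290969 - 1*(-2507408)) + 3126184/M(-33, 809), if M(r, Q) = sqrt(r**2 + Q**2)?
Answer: 637390/2798377 + 1563092*sqrt(655570)/327785 ≈ 3861.3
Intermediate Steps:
M(r, Q) = sqrt(Q**2 + r**2)
637390/(290969 - 1*(-2507408)) + 3126184/M(-33, 809) = 637390/(290969 - 1*(-2507408)) + 3126184/(sqrt(809**2 + (-33)**2)) = 637390/(290969 + 2507408) + 3126184/(sqrt(654481 + 1089)) = 637390/2798377 + 3126184/(sqrt(655570)) = 637390*(1/2798377) + 3126184*(sqrt(655570)/655570) = 637390/2798377 + 1563092*sqrt(655570)/327785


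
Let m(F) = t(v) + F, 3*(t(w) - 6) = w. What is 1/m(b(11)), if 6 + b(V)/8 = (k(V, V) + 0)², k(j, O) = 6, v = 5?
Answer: 3/743 ≈ 0.0040377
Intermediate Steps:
t(w) = 6 + w/3
b(V) = 240 (b(V) = -48 + 8*(6 + 0)² = -48 + 8*6² = -48 + 8*36 = -48 + 288 = 240)
m(F) = 23/3 + F (m(F) = (6 + (⅓)*5) + F = (6 + 5/3) + F = 23/3 + F)
1/m(b(11)) = 1/(23/3 + 240) = 1/(743/3) = 3/743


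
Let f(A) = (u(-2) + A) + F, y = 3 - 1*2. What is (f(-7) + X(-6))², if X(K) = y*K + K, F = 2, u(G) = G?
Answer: 361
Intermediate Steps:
y = 1 (y = 3 - 2 = 1)
X(K) = 2*K (X(K) = 1*K + K = K + K = 2*K)
f(A) = A (f(A) = (-2 + A) + 2 = A)
(f(-7) + X(-6))² = (-7 + 2*(-6))² = (-7 - 12)² = (-19)² = 361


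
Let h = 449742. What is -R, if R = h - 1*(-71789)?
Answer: -521531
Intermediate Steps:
R = 521531 (R = 449742 - 1*(-71789) = 449742 + 71789 = 521531)
-R = -1*521531 = -521531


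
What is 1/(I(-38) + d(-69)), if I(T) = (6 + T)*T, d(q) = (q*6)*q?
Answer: 1/29782 ≈ 3.3577e-5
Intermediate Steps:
d(q) = 6*q**2 (d(q) = (6*q)*q = 6*q**2)
I(T) = T*(6 + T)
1/(I(-38) + d(-69)) = 1/(-38*(6 - 38) + 6*(-69)**2) = 1/(-38*(-32) + 6*4761) = 1/(1216 + 28566) = 1/29782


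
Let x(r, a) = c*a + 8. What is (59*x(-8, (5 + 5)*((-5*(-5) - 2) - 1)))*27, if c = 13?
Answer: 4568724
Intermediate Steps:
x(r, a) = 8 + 13*a (x(r, a) = 13*a + 8 = 8 + 13*a)
(59*x(-8, (5 + 5)*((-5*(-5) - 2) - 1)))*27 = (59*(8 + 13*((5 + 5)*((-5*(-5) - 2) - 1))))*27 = (59*(8 + 13*(10*((25 - 2) - 1))))*27 = (59*(8 + 13*(10*(23 - 1))))*27 = (59*(8 + 13*(10*22)))*27 = (59*(8 + 13*220))*27 = (59*(8 + 2860))*27 = (59*2868)*27 = 169212*27 = 4568724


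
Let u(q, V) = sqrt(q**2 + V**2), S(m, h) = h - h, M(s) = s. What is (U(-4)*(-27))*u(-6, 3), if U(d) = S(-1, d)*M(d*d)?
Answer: 0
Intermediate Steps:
S(m, h) = 0
u(q, V) = sqrt(V**2 + q**2)
U(d) = 0 (U(d) = 0*(d*d) = 0*d**2 = 0)
(U(-4)*(-27))*u(-6, 3) = (0*(-27))*sqrt(3**2 + (-6)**2) = 0*sqrt(9 + 36) = 0*sqrt(45) = 0*(3*sqrt(5)) = 0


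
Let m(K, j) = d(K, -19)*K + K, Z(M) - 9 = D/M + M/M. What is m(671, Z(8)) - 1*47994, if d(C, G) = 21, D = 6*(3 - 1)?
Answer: -33232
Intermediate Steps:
D = 12 (D = 6*2 = 12)
Z(M) = 10 + 12/M (Z(M) = 9 + (12/M + M/M) = 9 + (12/M + 1) = 9 + (1 + 12/M) = 10 + 12/M)
m(K, j) = 22*K (m(K, j) = 21*K + K = 22*K)
m(671, Z(8)) - 1*47994 = 22*671 - 1*47994 = 14762 - 47994 = -33232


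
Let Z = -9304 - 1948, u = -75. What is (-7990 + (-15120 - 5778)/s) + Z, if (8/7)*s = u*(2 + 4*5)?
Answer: -37012986/1925 ≈ -19228.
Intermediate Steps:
s = -5775/4 (s = 7*(-75*(2 + 4*5))/8 = 7*(-75*(2 + 20))/8 = 7*(-75*22)/8 = (7/8)*(-1650) = -5775/4 ≈ -1443.8)
Z = -11252
(-7990 + (-15120 - 5778)/s) + Z = (-7990 + (-15120 - 5778)/(-5775/4)) - 11252 = (-7990 - 20898*(-4/5775)) - 11252 = (-7990 + 27864/1925) - 11252 = -15352886/1925 - 11252 = -37012986/1925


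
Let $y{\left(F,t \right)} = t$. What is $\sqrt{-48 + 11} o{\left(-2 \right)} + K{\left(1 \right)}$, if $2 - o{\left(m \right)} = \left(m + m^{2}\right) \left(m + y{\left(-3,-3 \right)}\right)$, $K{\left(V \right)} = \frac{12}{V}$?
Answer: $12 + 12 i \sqrt{37} \approx 12.0 + 72.993 i$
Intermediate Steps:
$o{\left(m \right)} = 2 - \left(-3 + m\right) \left(m + m^{2}\right)$ ($o{\left(m \right)} = 2 - \left(m + m^{2}\right) \left(m - 3\right) = 2 - \left(m + m^{2}\right) \left(-3 + m\right) = 2 - \left(-3 + m\right) \left(m + m^{2}\right)$)
$\sqrt{-48 + 11} o{\left(-2 \right)} + K{\left(1 \right)} = \sqrt{-48 + 11} \left(2 - \left(-2\right)^{3} + 2 \left(-2\right)^{2} + 3 \left(-2\right)\right) + \frac{12}{1} = \sqrt{-37} \left(2 - -8 + 2 \cdot 4 - 6\right) + 12 \cdot 1 = i \sqrt{37} \left(2 + 8 + 8 - 6\right) + 12 = i \sqrt{37} \cdot 12 + 12 = 12 i \sqrt{37} + 12 = 12 + 12 i \sqrt{37}$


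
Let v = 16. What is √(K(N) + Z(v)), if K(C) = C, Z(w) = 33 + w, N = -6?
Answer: √43 ≈ 6.5574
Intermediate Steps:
√(K(N) + Z(v)) = √(-6 + (33 + 16)) = √(-6 + 49) = √43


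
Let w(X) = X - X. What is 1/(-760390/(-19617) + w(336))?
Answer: 19617/760390 ≈ 0.025799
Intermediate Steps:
w(X) = 0
1/(-760390/(-19617) + w(336)) = 1/(-760390/(-19617) + 0) = 1/(-760390*(-1/19617) + 0) = 1/(760390/19617 + 0) = 1/(760390/19617) = 19617/760390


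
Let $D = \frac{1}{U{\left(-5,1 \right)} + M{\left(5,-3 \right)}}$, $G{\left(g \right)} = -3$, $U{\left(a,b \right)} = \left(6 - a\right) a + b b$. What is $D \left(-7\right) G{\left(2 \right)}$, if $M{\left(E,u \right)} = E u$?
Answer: $- \frac{7}{23} \approx -0.30435$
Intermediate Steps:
$U{\left(a,b \right)} = b^{2} + a \left(6 - a\right)$ ($U{\left(a,b \right)} = a \left(6 - a\right) + b^{2} = b^{2} + a \left(6 - a\right)$)
$D = - \frac{1}{69}$ ($D = \frac{1}{\left(1^{2} - \left(-5\right)^{2} + 6 \left(-5\right)\right) + 5 \left(-3\right)} = \frac{1}{\left(1 - 25 - 30\right) - 15} = \frac{1}{-54 - 15} = \frac{1}{-69} = - \frac{1}{69} \approx -0.014493$)
$D \left(-7\right) G{\left(2 \right)} = \left(- \frac{1}{69}\right) \left(-7\right) \left(-3\right) = \frac{7}{69} \left(-3\right) = - \frac{7}{23}$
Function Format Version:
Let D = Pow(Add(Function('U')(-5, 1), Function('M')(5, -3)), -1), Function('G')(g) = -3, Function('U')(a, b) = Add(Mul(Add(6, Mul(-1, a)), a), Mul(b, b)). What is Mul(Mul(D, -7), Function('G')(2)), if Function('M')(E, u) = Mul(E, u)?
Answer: Rational(-7, 23) ≈ -0.30435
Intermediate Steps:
Function('U')(a, b) = Add(Pow(b, 2), Mul(a, Add(6, Mul(-1, a)))) (Function('U')(a, b) = Add(Mul(a, Add(6, Mul(-1, a))), Pow(b, 2)) = Add(Pow(b, 2), Mul(a, Add(6, Mul(-1, a)))))
D = Rational(-1, 69) (D = Pow(Add(Add(Pow(1, 2), Mul(-1, Pow(-5, 2)), Mul(6, -5)), Mul(5, -3)), -1) = Pow(Add(Add(1, Mul(-1, 25), -30), -15), -1) = Pow(Add(Add(1, -25, -30), -15), -1) = Pow(Add(-54, -15), -1) = Pow(-69, -1) = Rational(-1, 69) ≈ -0.014493)
Mul(Mul(D, -7), Function('G')(2)) = Mul(Mul(Rational(-1, 69), -7), -3) = Mul(Rational(7, 69), -3) = Rational(-7, 23)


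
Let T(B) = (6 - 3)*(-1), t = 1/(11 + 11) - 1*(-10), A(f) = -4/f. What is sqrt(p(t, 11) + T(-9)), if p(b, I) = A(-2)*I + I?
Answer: sqrt(30) ≈ 5.4772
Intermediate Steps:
t = 221/22 (t = 1/22 + 10 = 221/22 ≈ 10.045)
p(b, I) = 3*I (p(b, I) = (-4/(-2))*I + I = (-4*(-1/2))*I + I = 2*I + I = 3*I)
T(B) = -3 (T(B) = 3*(-1) = -3)
sqrt(p(t, 11) + T(-9)) = sqrt(3*11 - 3) = sqrt(33 - 3) = sqrt(30)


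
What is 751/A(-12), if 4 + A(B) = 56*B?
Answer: -751/676 ≈ -1.1109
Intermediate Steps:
A(B) = -4 + 56*B
751/A(-12) = 751/(-4 + 56*(-12)) = 751/(-4 - 672) = 751/(-676) = 751*(-1/676) = -751/676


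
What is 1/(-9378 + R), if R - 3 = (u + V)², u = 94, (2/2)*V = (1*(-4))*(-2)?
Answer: 1/1029 ≈ 0.00097182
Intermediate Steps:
V = 8 (V = (1*(-4))*(-2) = -4*(-2) = 8)
R = 10407 (R = 3 + (94 + 8)² = 3 + 102² = 3 + 10404 = 10407)
1/(-9378 + R) = 1/(-9378 + 10407) = 1/1029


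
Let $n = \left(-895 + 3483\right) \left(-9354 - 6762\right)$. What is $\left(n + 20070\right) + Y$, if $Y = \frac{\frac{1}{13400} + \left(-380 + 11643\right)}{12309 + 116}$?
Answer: $- \frac{6940866385385799}{166495000} \approx -4.1688 \cdot 10^{7}$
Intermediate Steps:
$n = -41708208$ ($n = 2588 \left(-16116\right) = -41708208$)
$Y = \frac{150924201}{166495000}$ ($Y = \frac{\frac{1}{13400} + 11263}{12425} = \frac{150924201}{13400} \cdot \frac{1}{12425} = \frac{150924201}{166495000} \approx 0.90648$)
$\left(n + 20070\right) + Y = \left(-41708208 + 20070\right) + \frac{150924201}{166495000} = -41688138 + \frac{150924201}{166495000} = - \frac{6940866385385799}{166495000}$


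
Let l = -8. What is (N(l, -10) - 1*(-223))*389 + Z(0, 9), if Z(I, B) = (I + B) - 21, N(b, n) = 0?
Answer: 86735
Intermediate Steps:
Z(I, B) = -21 + B + I (Z(I, B) = (B + I) - 21 = -21 + B + I)
(N(l, -10) - 1*(-223))*389 + Z(0, 9) = (0 - 1*(-223))*389 + (-21 + 9 + 0) = (0 + 223)*389 - 12 = 223*389 - 12 = 86747 - 12 = 86735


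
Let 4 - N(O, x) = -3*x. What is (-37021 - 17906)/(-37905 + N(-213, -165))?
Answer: 54927/38396 ≈ 1.4305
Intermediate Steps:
N(O, x) = 4 + 3*x (N(O, x) = 4 - (-3)*x = 4 + 3*x)
(-37021 - 17906)/(-37905 + N(-213, -165)) = (-37021 - 17906)/(-37905 + (4 + 3*(-165))) = -54927/(-37905 + (4 - 495)) = -54927/(-37905 - 491) = -54927/(-38396) = -54927*(-1/38396) = 54927/38396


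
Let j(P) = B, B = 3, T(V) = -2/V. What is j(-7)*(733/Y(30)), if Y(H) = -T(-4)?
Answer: -4398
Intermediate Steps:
Y(H) = -½ (Y(H) = -(-2)/(-4) = -(-2)*(-1)/4 = -1*½ = -½)
j(P) = 3
j(-7)*(733/Y(30)) = 3*(733/(-½)) = 3*(733*(-2)) = 3*(-1466) = -4398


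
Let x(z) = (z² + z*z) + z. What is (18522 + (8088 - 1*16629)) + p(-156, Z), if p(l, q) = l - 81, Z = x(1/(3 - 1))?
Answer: 9744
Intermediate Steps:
x(z) = z + 2*z² (x(z) = (z² + z²) + z = 2*z² + z = z + 2*z²)
Z = 1 (Z = (1 + 2/(3 - 1))/(3 - 1) = (1 + 2/2)/2 = (1 + 2*(½))/2 = (1 + 1)/2 = (½)*2 = 1)
p(l, q) = -81 + l
(18522 + (8088 - 1*16629)) + p(-156, Z) = (18522 + (8088 - 1*16629)) + (-81 - 156) = (18522 + (8088 - 16629)) - 237 = (18522 - 8541) - 237 = 9981 - 237 = 9744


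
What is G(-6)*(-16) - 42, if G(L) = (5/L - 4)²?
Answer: -3742/9 ≈ -415.78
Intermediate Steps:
G(L) = (-4 + 5/L)²
G(-6)*(-16) - 42 = ((-5 + 4*(-6))²/(-6)²)*(-16) - 42 = ((-5 - 24)²/36)*(-16) - 42 = ((1/36)*(-29)²)*(-16) - 42 = ((1/36)*841)*(-16) - 42 = (841/36)*(-16) - 42 = -3364/9 - 42 = -3742/9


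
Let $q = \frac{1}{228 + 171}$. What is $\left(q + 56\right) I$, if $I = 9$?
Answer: $\frac{67035}{133} \approx 504.02$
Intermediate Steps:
$q = \frac{1}{399} \approx 0.0025063$
$\left(q + 56\right) I = \left(\frac{1}{399} + 56\right) 9 = \frac{22345}{399} \cdot 9 = \frac{67035}{133}$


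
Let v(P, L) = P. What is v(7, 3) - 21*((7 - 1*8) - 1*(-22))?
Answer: -434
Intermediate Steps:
v(7, 3) - 21*((7 - 1*8) - 1*(-22)) = 7 - 21*((7 - 1*8) - 1*(-22)) = 7 - 21*((7 - 8) + 22) = 7 - 21*(-1 + 22) = 7 - 21*21 = 7 - 441 = -434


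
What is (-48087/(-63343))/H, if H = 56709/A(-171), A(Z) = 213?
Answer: 1138059/399124243 ≈ 0.0028514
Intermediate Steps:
H = 18903/71 (H = 56709/213 = 56709*(1/213) = 18903/71 ≈ 266.24)
(-48087/(-63343))/H = (-48087/(-63343))/(18903/71) = -48087*(-1/63343)*(71/18903) = (48087/63343)*(71/18903) = 1138059/399124243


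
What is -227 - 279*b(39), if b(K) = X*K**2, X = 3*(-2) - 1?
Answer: 2970286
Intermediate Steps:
X = -7 (X = -6 - 1 = -7)
b(K) = -7*K**2
-227 - 279*b(39) = -227 - (-1953)*39**2 = -227 - (-1953)*1521 = -227 - 279*(-10647) = -227 + 2970513 = 2970286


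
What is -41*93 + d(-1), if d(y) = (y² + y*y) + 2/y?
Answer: -3813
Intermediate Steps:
d(y) = 2/y + 2*y² (d(y) = (y² + y²) + 2/y = 2*y² + 2/y = 2/y + 2*y²)
-41*93 + d(-1) = -41*93 + 2*(1 + (-1)³)/(-1) = -3813 + 2*(-1)*(1 - 1) = -3813 + 2*(-1)*0 = -3813 + 0 = -3813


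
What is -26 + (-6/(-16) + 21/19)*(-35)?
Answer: -11827/152 ≈ -77.809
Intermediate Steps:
-26 + (-6/(-16) + 21/19)*(-35) = -26 + (-6*(-1/16) + 21*(1/19))*(-35) = -26 + (3/8 + 21/19)*(-35) = -26 + (225/152)*(-35) = -26 - 7875/152 = -11827/152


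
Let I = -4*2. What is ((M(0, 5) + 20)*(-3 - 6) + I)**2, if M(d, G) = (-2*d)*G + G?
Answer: 54289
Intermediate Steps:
I = -8
M(d, G) = G - 2*G*d (M(d, G) = -2*G*d + G = G - 2*G*d)
((M(0, 5) + 20)*(-3 - 6) + I)**2 = ((5*(1 - 2*0) + 20)*(-3 - 6) - 8)**2 = ((5*(1 + 0) + 20)*(-9) - 8)**2 = ((5*1 + 20)*(-9) - 8)**2 = ((5 + 20)*(-9) - 8)**2 = (25*(-9) - 8)**2 = (-225 - 8)**2 = (-233)**2 = 54289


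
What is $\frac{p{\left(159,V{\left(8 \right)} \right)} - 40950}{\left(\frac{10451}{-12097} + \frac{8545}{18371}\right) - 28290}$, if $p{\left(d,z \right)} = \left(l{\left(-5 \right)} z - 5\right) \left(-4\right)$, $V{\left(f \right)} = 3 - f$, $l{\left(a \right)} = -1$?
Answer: $\frac{1516746961275}{1047848019781} \approx 1.4475$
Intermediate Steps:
$p{\left(d,z \right)} = 20 + 4 z$ ($p{\left(d,z \right)} = \left(- z - 5\right) \left(-4\right) = \left(-5 - z\right) \left(-4\right) = 20 + 4 z$)
$\frac{p{\left(159,V{\left(8 \right)} \right)} - 40950}{\left(\frac{10451}{-12097} + \frac{8545}{18371}\right) - 28290} = \frac{\left(20 + 4 \left(3 - 8\right)\right) - 40950}{\left(\frac{10451}{-12097} + \frac{8545}{18371}\right) - 28290} = \frac{\left(20 + 4 \left(3 - 8\right)\right) - 40950}{\left(10451 \left(- \frac{1}{12097}\right) + 8545 \cdot \frac{1}{18371}\right) - 28290} = \frac{\left(20 + 4 \left(-5\right)\right) - 40950}{\left(- \frac{10451}{12097} + \frac{8545}{18371}\right) - 28290} = \frac{\left(20 - 20\right) - 40950}{- \frac{88626456}{222233987} - 28290} = \frac{0 - 40950}{- \frac{6287088118686}{222233987}} = \left(-40950\right) \left(- \frac{222233987}{6287088118686}\right) = \frac{1516746961275}{1047848019781}$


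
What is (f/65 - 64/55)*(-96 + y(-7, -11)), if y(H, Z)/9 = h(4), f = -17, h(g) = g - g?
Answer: 97824/715 ≈ 136.82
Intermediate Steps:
h(g) = 0
y(H, Z) = 0 (y(H, Z) = 9*0 = 0)
(f/65 - 64/55)*(-96 + y(-7, -11)) = (-17/65 - 64/55)*(-96 + 0) = (-17*1/65 - 64*1/55)*(-96) = (-17/65 - 64/55)*(-96) = -1019/715*(-96) = 97824/715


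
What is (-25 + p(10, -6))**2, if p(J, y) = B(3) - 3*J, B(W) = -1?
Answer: 3136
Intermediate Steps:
p(J, y) = -1 - 3*J
(-25 + p(10, -6))**2 = (-25 + (-1 - 3*10))**2 = (-25 + (-1 - 30))**2 = (-25 - 31)**2 = (-56)**2 = 3136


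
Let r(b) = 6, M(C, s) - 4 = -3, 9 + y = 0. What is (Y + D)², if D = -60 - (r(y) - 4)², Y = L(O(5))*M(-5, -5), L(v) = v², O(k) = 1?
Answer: 3969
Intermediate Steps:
y = -9 (y = -9 + 0 = -9)
M(C, s) = 1 (M(C, s) = 4 - 3 = 1)
Y = 1 (Y = 1²*1 = 1*1 = 1)
D = -64 (D = -60 - (6 - 4)² = -60 - 1*2² = -60 - 1*4 = -60 - 4 = -64)
(Y + D)² = (1 - 64)² = (-63)² = 3969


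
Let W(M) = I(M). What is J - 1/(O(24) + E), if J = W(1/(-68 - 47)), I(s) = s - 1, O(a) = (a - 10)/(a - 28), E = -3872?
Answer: -39082/38755 ≈ -1.0084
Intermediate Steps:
O(a) = (-10 + a)/(-28 + a)
I(s) = -1 + s
W(M) = -1 + M
J = -116/115 (J = -1 + 1/(-68 - 47) = -1 + 1/(-115) = -1 - 1/115 = -116/115 ≈ -1.0087)
J - 1/(O(24) + E) = -116/115 - 1/((-10 + 24)/(-28 + 24) - 3872) = -116/115 - 1/(14/(-4) - 3872) = -116/115 - 1/(-¼*14 - 3872) = -116/115 - 1/(-7/2 - 3872) = -116/115 - 1/(-7751/2) = -116/115 - 1*(-2/7751) = -116/115 + 2/7751 = -39082/38755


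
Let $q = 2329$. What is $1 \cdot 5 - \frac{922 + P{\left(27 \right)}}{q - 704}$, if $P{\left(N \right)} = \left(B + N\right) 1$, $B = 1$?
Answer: $\frac{287}{65} \approx 4.4154$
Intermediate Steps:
$P{\left(N \right)} = 1 + N$ ($P{\left(N \right)} = \left(1 + N\right) 1 = 1 + N$)
$1 \cdot 5 - \frac{922 + P{\left(27 \right)}}{q - 704} = 1 \cdot 5 - \frac{922 + \left(1 + 27\right)}{2329 - 704} = 5 - \frac{922 + 28}{1625} = 5 - 950 \cdot \frac{1}{1625} = 5 - \frac{38}{65} = \frac{287}{65}$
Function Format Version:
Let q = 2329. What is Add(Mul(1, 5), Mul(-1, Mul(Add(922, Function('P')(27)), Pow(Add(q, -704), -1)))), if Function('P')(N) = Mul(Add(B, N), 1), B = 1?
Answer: Rational(287, 65) ≈ 4.4154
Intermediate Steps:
Function('P')(N) = Add(1, N) (Function('P')(N) = Mul(Add(1, N), 1) = Add(1, N))
Add(Mul(1, 5), Mul(-1, Mul(Add(922, Function('P')(27)), Pow(Add(q, -704), -1)))) = Add(Mul(1, 5), Mul(-1, Mul(Add(922, Add(1, 27)), Pow(Add(2329, -704), -1)))) = Add(5, Mul(-1, Mul(Add(922, 28), Pow(1625, -1)))) = Add(5, Mul(-1, Mul(950, Rational(1, 1625)))) = Add(5, Mul(-1, Rational(38, 65))) = Add(5, Rational(-38, 65)) = Rational(287, 65)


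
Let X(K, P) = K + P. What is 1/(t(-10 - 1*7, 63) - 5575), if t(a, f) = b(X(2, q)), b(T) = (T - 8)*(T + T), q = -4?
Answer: -1/5535 ≈ -0.00018067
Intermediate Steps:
b(T) = 2*T*(-8 + T) (b(T) = (-8 + T)*(2*T) = 2*T*(-8 + T))
t(a, f) = 40 (t(a, f) = 2*(2 - 4)*(-8 + (2 - 4)) = 2*(-2)*(-8 - 2) = 2*(-2)*(-10) = 40)
1/(t(-10 - 1*7, 63) - 5575) = 1/(40 - 5575) = 1/(-5535) = -1/5535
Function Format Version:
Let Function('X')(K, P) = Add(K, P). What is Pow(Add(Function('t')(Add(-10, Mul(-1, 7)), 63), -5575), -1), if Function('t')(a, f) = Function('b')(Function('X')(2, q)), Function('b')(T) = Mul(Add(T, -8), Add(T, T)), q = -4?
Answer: Rational(-1, 5535) ≈ -0.00018067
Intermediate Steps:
Function('b')(T) = Mul(2, T, Add(-8, T)) (Function('b')(T) = Mul(Add(-8, T), Mul(2, T)) = Mul(2, T, Add(-8, T)))
Function('t')(a, f) = 40 (Function('t')(a, f) = Mul(2, Add(2, -4), Add(-8, Add(2, -4))) = Mul(2, -2, Add(-8, -2)) = Mul(2, -2, -10) = 40)
Pow(Add(Function('t')(Add(-10, Mul(-1, 7)), 63), -5575), -1) = Pow(Add(40, -5575), -1) = Pow(-5535, -1) = Rational(-1, 5535)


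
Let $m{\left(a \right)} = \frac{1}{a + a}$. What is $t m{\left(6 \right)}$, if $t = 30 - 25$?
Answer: $\frac{5}{12} \approx 0.41667$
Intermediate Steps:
$t = 5$ ($t = 30 - 25 = 5$)
$m{\left(a \right)} = \frac{1}{2 a}$
$t m{\left(6 \right)} = 5 \frac{1}{2 \cdot 6} = 5 \cdot \frac{1}{2} \cdot \frac{1}{6} = 5 \cdot \frac{1}{12} = \frac{5}{12}$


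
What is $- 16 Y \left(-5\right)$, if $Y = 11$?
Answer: $880$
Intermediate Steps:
$- 16 Y \left(-5\right) = \left(-16\right) 11 \left(-5\right) = \left(-176\right) \left(-5\right) = 880$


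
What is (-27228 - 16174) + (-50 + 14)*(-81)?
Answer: -40486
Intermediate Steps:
(-27228 - 16174) + (-50 + 14)*(-81) = -43402 - 36*(-81) = -43402 + 2916 = -40486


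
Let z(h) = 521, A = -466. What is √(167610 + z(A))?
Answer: √168131 ≈ 410.04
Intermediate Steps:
√(167610 + z(A)) = √(167610 + 521) = √168131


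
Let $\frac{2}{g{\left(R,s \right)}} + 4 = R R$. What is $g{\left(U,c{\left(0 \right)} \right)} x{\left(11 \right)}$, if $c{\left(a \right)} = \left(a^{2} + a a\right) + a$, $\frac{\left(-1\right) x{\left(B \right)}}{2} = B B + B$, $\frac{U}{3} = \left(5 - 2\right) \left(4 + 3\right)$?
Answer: $- \frac{528}{3965} \approx -0.13317$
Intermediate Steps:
$U = 63$ ($U = 3 \left(5 - 2\right) \left(4 + 3\right) = 3 \cdot 3 \cdot 7 = 3 \cdot 21 = 63$)
$x{\left(B \right)} = - 2 B - 2 B^{2}$ ($x{\left(B \right)} = - 2 \left(B B + B\right) = - 2 \left(B^{2} + B\right) = - 2 \left(B + B^{2}\right) = - 2 B - 2 B^{2}$)
$c{\left(a \right)} = a + 2 a^{2}$ ($c{\left(a \right)} = \left(a^{2} + a^{2}\right) + a = 2 a^{2} + a = a + 2 a^{2}$)
$g{\left(R,s \right)} = \frac{2}{-4 + R^{2}}$ ($g{\left(R,s \right)} = \frac{2}{-4 + R R} = \frac{2}{-4 + R^{2}}$)
$g{\left(U,c{\left(0 \right)} \right)} x{\left(11 \right)} = \frac{2}{-4 + 63^{2}} \left(\left(-2\right) 11 \left(1 + 11\right)\right) = \frac{2}{-4 + 3969} \left(\left(-2\right) 11 \cdot 12\right) = \frac{2}{3965} \left(-264\right) = - \frac{528}{3965}$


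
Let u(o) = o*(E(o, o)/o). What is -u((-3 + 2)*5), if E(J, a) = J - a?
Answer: 0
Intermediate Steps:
u(o) = 0 (u(o) = o*((o - o)/o) = o*(0/o) = o*0 = 0)
-u((-3 + 2)*5) = -1*0 = 0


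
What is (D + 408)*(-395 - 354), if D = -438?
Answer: 22470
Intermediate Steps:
(D + 408)*(-395 - 354) = (-438 + 408)*(-395 - 354) = -30*(-749) = 22470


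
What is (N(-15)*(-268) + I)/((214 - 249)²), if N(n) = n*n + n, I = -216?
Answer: -56496/1225 ≈ -46.119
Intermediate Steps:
N(n) = n + n² (N(n) = n² + n = n + n²)
(N(-15)*(-268) + I)/((214 - 249)²) = (-15*(1 - 15)*(-268) - 216)/((214 - 249)²) = (-15*(-14)*(-268) - 216)/((-35)²) = (210*(-268) - 216)/1225 = (-56280 - 216)*(1/1225) = -56496*1/1225 = -56496/1225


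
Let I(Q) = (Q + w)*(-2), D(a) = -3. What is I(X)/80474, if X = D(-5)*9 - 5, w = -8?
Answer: 40/40237 ≈ 0.00099411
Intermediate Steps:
X = -32 (X = -3*9 - 5 = -27 - 5 = -32)
I(Q) = 16 - 2*Q (I(Q) = (Q - 8)*(-2) = (-8 + Q)*(-2) = 16 - 2*Q)
I(X)/80474 = (16 - 2*(-32))/80474 = (16 + 64)*(1/80474) = 80*(1/80474) = 40/40237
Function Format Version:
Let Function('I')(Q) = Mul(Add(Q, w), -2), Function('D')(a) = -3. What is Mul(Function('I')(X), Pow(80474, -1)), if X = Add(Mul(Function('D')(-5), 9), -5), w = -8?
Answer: Rational(40, 40237) ≈ 0.00099411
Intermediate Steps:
X = -32 (X = Add(Mul(-3, 9), -5) = Add(-27, -5) = -32)
Function('I')(Q) = Add(16, Mul(-2, Q)) (Function('I')(Q) = Mul(Add(Q, -8), -2) = Mul(Add(-8, Q), -2) = Add(16, Mul(-2, Q)))
Mul(Function('I')(X), Pow(80474, -1)) = Mul(Add(16, Mul(-2, -32)), Pow(80474, -1)) = Mul(Add(16, 64), Rational(1, 80474)) = Mul(80, Rational(1, 80474)) = Rational(40, 40237)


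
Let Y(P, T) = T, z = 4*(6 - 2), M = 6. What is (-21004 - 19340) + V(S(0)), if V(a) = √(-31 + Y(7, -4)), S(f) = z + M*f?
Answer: -40344 + I*√35 ≈ -40344.0 + 5.9161*I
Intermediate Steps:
z = 16 (z = 4*4 = 16)
S(f) = 16 + 6*f
V(a) = I*√35 (V(a) = √(-31 - 4) = √(-35) = I*√35)
(-21004 - 19340) + V(S(0)) = (-21004 - 19340) + I*√35 = -40344 + I*√35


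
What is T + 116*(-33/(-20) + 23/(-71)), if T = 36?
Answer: 67387/355 ≈ 189.82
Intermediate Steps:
T + 116*(-33/(-20) + 23/(-71)) = 36 + 116*(-33/(-20) + 23/(-71)) = 36 + 116*(-33*(-1/20) + 23*(-1/71)) = 36 + 116*(33/20 - 23/71) = 36 + 116*(1883/1420) = 36 + 54607/355 = 67387/355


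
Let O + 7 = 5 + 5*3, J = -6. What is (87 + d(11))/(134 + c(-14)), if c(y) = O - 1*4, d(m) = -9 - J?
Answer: 84/143 ≈ 0.58741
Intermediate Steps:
d(m) = -3 (d(m) = -9 - 1*(-6) = -9 + 6 = -3)
O = 13 (O = -7 + (5 + 5*3) = -7 + (5 + 15) = -7 + 20 = 13)
c(y) = 9 (c(y) = 13 - 1*4 = 13 - 4 = 9)
(87 + d(11))/(134 + c(-14)) = (87 - 3)/(134 + 9) = 84/143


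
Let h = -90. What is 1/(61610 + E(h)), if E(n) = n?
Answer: 1/61520 ≈ 1.6255e-5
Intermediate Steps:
1/(61610 + E(h)) = 1/(61610 - 90) = 1/61520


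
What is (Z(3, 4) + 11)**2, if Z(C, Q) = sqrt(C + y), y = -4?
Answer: (11 + I)**2 ≈ 120.0 + 22.0*I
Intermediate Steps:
Z(C, Q) = sqrt(-4 + C) (Z(C, Q) = sqrt(C - 4) = sqrt(-4 + C))
(Z(3, 4) + 11)**2 = (sqrt(-4 + 3) + 11)**2 = (sqrt(-1) + 11)**2 = (I + 11)**2 = (11 + I)**2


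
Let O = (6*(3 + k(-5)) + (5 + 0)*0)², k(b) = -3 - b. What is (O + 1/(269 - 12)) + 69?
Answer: 249034/257 ≈ 969.00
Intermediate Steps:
O = 900 (O = (6*(3 + (-3 - 1*(-5))) + (5 + 0)*0)² = (6*(3 + (-3 + 5)) + 5*0)² = (6*(3 + 2) + 0)² = (6*5 + 0)² = (30 + 0)² = 30² = 900)
(O + 1/(269 - 12)) + 69 = (900 + 1/(269 - 12)) + 69 = (900 + 1/257) + 69 = 231301/257 + 69 = 249034/257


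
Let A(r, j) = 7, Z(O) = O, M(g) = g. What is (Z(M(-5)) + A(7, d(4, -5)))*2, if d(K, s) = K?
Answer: 4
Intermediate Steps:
(Z(M(-5)) + A(7, d(4, -5)))*2 = (-5 + 7)*2 = 2*2 = 4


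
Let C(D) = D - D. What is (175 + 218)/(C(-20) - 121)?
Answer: -393/121 ≈ -3.2479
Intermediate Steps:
C(D) = 0
(175 + 218)/(C(-20) - 121) = (175 + 218)/(0 - 121) = 393/(-121) = 393*(-1/121) = -393/121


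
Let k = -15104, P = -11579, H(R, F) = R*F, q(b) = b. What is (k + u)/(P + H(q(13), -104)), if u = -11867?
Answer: 26971/12931 ≈ 2.0858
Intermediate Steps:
H(R, F) = F*R
(k + u)/(P + H(q(13), -104)) = (-15104 - 11867)/(-11579 - 104*13) = -26971/(-11579 - 1352) = -26971/(-12931) = -26971*(-1/12931) = 26971/12931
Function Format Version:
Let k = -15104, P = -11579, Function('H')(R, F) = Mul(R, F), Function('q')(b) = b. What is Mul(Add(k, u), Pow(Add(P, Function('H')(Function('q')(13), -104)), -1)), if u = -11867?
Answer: Rational(26971, 12931) ≈ 2.0858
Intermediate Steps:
Function('H')(R, F) = Mul(F, R)
Mul(Add(k, u), Pow(Add(P, Function('H')(Function('q')(13), -104)), -1)) = Mul(Add(-15104, -11867), Pow(Add(-11579, Mul(-104, 13)), -1)) = Mul(-26971, Pow(Add(-11579, -1352), -1)) = Mul(-26971, Pow(-12931, -1)) = Mul(-26971, Rational(-1, 12931)) = Rational(26971, 12931)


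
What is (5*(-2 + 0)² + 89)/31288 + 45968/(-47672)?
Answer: -179131317/186445192 ≈ -0.96077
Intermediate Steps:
(5*(-2 + 0)² + 89)/31288 + 45968/(-47672) = (5*(-2)² + 89)*(1/31288) + 45968*(-1/47672) = (5*4 + 89)*(1/31288) - 5746/5959 = (20 + 89)*(1/31288) - 5746/5959 = 109*(1/31288) - 5746/5959 = 109/31288 - 5746/5959 = -179131317/186445192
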